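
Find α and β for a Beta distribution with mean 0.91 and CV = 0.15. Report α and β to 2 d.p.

α = 3.09, β = 0.31

σ = CV·μ = 0.15×0.91 = 0.13650, so σ² = 0.018632.
s+1 = μ(1−μ)/σ² = 0.0819/0.018632 = 4.3956, so s = α+β = 3.3956.
α = μs = 3.09, β = (1−μ)s = 0.31.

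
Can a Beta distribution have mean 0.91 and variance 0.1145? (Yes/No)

No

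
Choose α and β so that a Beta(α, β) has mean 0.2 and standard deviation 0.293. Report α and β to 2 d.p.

Variance = 0.293² = 0.085849. The moment-matching identity α+β = μ(1−μ)/Var − 1 gives
α+β = 0.16/0.085849 − 1 = 0.8637, so α = μ·0.8637 = 0.17 and β = (1−μ)·0.8637 = 0.69.

α = 0.17, β = 0.69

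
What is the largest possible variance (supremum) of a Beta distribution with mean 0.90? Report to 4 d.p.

0.0900

Var = μ(1−μ)/(α+β+1), which approaches μ(1−μ) as α+β → 0.
So the supremum is μ(1−μ) = 0.90×0.10 = 0.0900.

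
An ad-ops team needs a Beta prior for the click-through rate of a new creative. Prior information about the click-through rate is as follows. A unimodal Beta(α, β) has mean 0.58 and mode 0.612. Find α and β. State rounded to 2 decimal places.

α = 4.06, β = 2.94

With s = α+β: μ = α/s and mode = (α−1)/(s−2). Eliminating α = μs,
μs − 1 = m(s−2) ⇒ s(μ−m) = 1−2m ⇒ s = -0.224/-0.032 = 7.0000.
So α = μs = 4.06, β = (1−μ)s = 2.94.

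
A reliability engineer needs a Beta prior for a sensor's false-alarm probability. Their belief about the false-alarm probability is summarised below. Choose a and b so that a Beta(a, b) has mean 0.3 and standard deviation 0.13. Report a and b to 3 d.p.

σ² = 0.13² = 0.0169.
With s = a+b, Var = μ(1−μ)/(s+1), so s+1 = (0.3×0.7)/0.0169 = 12.4260 and s = 11.4260.
a = μs = 3.428, b = (1−μ)s = 7.998.

a = 3.428, b = 7.998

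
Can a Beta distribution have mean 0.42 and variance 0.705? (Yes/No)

The Beta variance bound is σ² < μ(1−μ).
Here μ(1−μ) = 0.42×0.58 = 0.2436, and 0.705 ≥ 0.2436.

No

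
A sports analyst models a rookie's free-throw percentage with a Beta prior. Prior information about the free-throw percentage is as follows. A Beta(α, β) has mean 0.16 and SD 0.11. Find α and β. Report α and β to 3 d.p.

σ² = 0.11² = 0.0121.
With s = α+β, Var = μ(1−μ)/(s+1), so s+1 = (0.16×0.84)/0.0121 = 11.1074 and s = 10.1074.
α = μs = 1.617, β = (1−μ)s = 8.490.

α = 1.617, β = 8.490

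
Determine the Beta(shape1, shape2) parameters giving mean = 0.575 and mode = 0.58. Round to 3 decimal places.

shape1 = 18.400, shape2 = 13.600

With s = shape1+shape2: μ = shape1/s and mode = (shape1−1)/(s−2). Eliminating shape1 = μs,
μs − 1 = m(s−2) ⇒ s(μ−m) = 1−2m ⇒ s = -0.16/-0.005 = 32.0000.
So shape1 = μs = 18.400, shape2 = (1−μ)s = 13.600.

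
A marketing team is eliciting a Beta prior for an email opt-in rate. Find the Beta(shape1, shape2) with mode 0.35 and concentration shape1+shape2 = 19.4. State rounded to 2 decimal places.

Since the density peak of Beta(shape1,shape2) is at (shape1−1)/(shape1+shape2−2),
shape1 = 1 + 0.35(19.4−2) = 7.09 and shape2 = 19.4 − 7.09 = 12.31.

shape1 = 7.09, shape2 = 12.31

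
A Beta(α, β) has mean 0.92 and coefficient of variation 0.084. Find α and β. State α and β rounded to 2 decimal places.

α = 10.42, β = 0.91

Var = (CV·μ)² = (0.084×0.92)² = 0.005972.
α+β = μ(1−μ)/Var − 1 = 0.0736/0.005972 − 1 = 11.3238.
Thus α = 0.92·11.3238 = 10.42 and β = 0.08·11.3238 = 0.91.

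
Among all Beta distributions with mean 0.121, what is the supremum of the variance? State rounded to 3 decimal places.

Var = μ(1−μ)/(α+β+1), which approaches μ(1−μ) as α+β → 0.
So the supremum is μ(1−μ) = 0.121×0.879 = 0.106.

0.106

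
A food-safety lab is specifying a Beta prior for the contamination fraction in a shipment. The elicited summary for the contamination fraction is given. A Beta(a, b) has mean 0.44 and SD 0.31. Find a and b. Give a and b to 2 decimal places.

a = 0.69, b = 0.88

Variance = 0.31² = 0.0961. The moment-matching identity a+b = μ(1−μ)/Var − 1 gives
a+b = 0.2464/0.0961 − 1 = 1.5640, so a = μ·1.5640 = 0.69 and b = (1−μ)·1.5640 = 0.88.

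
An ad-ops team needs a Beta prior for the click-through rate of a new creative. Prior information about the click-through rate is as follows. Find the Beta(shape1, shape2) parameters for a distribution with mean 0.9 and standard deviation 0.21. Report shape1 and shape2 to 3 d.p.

σ² = 0.21² = 0.0441.
With s = shape1+shape2, Var = μ(1−μ)/(s+1), so s+1 = (0.9×0.1)/0.0441 = 2.0408 and s = 1.0408.
shape1 = μs = 0.937, shape2 = (1−μ)s = 0.104.

shape1 = 0.937, shape2 = 0.104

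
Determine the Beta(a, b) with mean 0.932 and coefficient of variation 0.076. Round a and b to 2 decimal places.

Var = (CV·μ)² = (0.076×0.932)² = 0.005017.
a+b = μ(1−μ)/Var − 1 = 0.063376/0.005017 − 1 = 11.6318.
Thus a = 0.932·11.6318 = 10.84 and b = 0.068·11.6318 = 0.79.

a = 10.84, b = 0.79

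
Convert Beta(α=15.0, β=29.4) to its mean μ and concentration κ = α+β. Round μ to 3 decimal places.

κ = α+β = 15.0+29.4 = 44.4; μ = α/κ = 15.0/44.4 = 0.338.

μ = 0.338, κ = 44.4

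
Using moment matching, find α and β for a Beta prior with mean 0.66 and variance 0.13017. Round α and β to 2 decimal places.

Write ν = α+β; then α = μν and Var = μ(1−μ)/(ν+1).
ν = μ(1−μ)/Var − 1 = 0.2244/0.13017 − 1 = 0.7239.
α = 0.66·0.7239 = 0.48, β = 0.34·0.7239 = 0.25.

α = 0.48, β = 0.25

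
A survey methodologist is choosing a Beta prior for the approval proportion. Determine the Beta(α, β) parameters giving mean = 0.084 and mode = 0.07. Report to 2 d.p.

α = 5.16, β = 56.27

With s = α+β: μ = α/s and mode = (α−1)/(s−2). Eliminating α = μs,
μs − 1 = m(s−2) ⇒ s(μ−m) = 1−2m ⇒ s = 0.86/0.014 = 61.4286.
So α = μs = 5.16, β = (1−μ)s = 56.27.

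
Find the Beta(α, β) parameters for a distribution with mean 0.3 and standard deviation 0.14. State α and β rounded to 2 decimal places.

α = 2.91, β = 6.80

Variance = 0.14² = 0.0196. The moment-matching identity α+β = μ(1−μ)/Var − 1 gives
α+β = 0.21/0.0196 − 1 = 9.7143, so α = μ·9.7143 = 2.91 and β = (1−μ)·9.7143 = 6.80.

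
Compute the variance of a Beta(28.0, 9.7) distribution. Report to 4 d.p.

μ = 28.0/37.7 = 0.742706; Var = μ(1−μ)/(α+β+1) = 0.1910940/38.7 = 0.0049.

0.0049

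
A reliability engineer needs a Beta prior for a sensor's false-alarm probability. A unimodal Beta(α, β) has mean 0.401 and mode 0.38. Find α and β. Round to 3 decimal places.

α = 4.583, β = 6.846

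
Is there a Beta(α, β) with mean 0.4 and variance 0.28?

No

The Beta variance bound is σ² < μ(1−μ).
Here μ(1−μ) = 0.4×0.6 = 0.24, and 0.28 ≥ 0.24.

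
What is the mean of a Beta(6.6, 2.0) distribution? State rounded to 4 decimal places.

E[X] = α/(α+β) = 6.6/8.6 = 0.7674.

0.7674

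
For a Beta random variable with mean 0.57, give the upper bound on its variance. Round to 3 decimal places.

0.245

For fixed mean μ the Beta variance is μ(1−μ)/(α+β+1), increasing as α+β decreases.
Its least upper bound (not attained) is μ(1−μ) = 0.57·0.43 = 0.245.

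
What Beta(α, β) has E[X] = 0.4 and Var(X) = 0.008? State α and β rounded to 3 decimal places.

Let s = α+β. The Beta variance is μ(1−μ)/(s+1).
So s+1 = μ(1−μ)/σ² = (0.4×0.6)/0.008 = 0.24/0.008 = 30.0000, giving s = 29.0000.
Then α = μs = 0.4×29.0000 = 11.600 and β = (1−μ)s = 0.6×29.0000 = 17.400.

α = 11.600, β = 17.400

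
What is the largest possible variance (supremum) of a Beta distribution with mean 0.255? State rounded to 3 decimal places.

0.190

Var = μ(1−μ)/(α+β+1), which approaches μ(1−μ) as α+β → 0.
So the supremum is μ(1−μ) = 0.255×0.745 = 0.190.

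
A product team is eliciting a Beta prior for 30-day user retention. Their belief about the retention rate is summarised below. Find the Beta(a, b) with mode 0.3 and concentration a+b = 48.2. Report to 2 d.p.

Since the density peak of Beta(a,b) is at (a−1)/(a+b−2),
a = 1 + 0.3(48.2−2) = 14.86 and b = 48.2 − 14.86 = 33.34.

a = 14.86, b = 33.34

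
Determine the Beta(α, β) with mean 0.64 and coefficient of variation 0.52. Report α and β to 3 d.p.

α = 0.691, β = 0.389

σ = CV·μ = 0.52×0.64 = 0.33280, so σ² = 0.110756.
s+1 = μ(1−μ)/σ² = 0.2304/0.110756 = 2.0803, so s = α+β = 1.0803.
α = μs = 0.691, β = (1−μ)s = 0.389.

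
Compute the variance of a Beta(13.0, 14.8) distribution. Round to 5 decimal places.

Var = αβ/[(α+β)²(α+β+1)] = (13.0×14.8)/(27.8²×28.8) = 192.40/22257.792 = 0.00864.

0.00864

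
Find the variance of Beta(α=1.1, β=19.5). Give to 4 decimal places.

Var = αβ/[(α+β)²(α+β+1)] = (1.1×19.5)/(20.6²×21.6) = 21.45/9166.176 = 0.0023.

0.0023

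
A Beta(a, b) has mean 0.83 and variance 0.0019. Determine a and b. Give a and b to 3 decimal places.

a = 60.808, b = 12.455

Let s = a+b. The Beta variance is μ(1−μ)/(s+1).
So s+1 = μ(1−μ)/σ² = (0.83×0.17)/0.0019 = 0.1411/0.0019 = 74.2632, giving s = 73.2632.
Then a = μs = 0.83×73.2632 = 60.808 and b = (1−μ)s = 0.17×73.2632 = 12.455.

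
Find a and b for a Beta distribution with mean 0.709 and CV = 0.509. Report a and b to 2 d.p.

a = 0.41, b = 0.17

Var = (CV·μ)² = (0.509×0.709)² = 0.130235.
a+b = μ(1−μ)/Var − 1 = 0.206319/0.130235 − 1 = 0.5842.
Thus a = 0.709·0.5842 = 0.41 and b = 0.291·0.5842 = 0.17.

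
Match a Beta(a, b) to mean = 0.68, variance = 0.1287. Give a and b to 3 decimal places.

Write ν = a+b; then a = μν and Var = μ(1−μ)/(ν+1).
ν = μ(1−μ)/Var − 1 = 0.2176/0.1287 − 1 = 0.6908.
a = 0.68·0.6908 = 0.470, b = 0.32·0.6908 = 0.221.

a = 0.470, b = 0.221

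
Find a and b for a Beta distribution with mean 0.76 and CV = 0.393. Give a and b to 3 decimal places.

a = 0.794, b = 0.251

Var = (CV·μ)² = (0.393×0.76)² = 0.089210.
a+b = μ(1−μ)/Var − 1 = 0.1824/0.089210 − 1 = 1.0446.
Thus a = 0.76·1.0446 = 0.794 and b = 0.24·1.0446 = 0.251.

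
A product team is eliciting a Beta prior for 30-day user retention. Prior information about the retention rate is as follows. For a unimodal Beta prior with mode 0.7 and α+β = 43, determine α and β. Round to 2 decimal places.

α = 29.70, β = 13.30

For α,β>1 the mode is (α−1)/(α+β−2), so α = mode·(κ−2)+1 = 0.7×41+1 = 29.70.
And β = (1−mode)·(κ−2)+1 = 0.3×41+1 = 13.30.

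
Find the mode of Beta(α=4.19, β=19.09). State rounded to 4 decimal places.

0.1499

The density x^(α−1)(1−x)^(β−1) is maximised at (α−1)/(α+β−2) = 3.19/21.28 = 0.1499.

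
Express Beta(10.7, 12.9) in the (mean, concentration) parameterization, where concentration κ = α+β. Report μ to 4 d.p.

κ = α+β = 10.7+12.9 = 23.6; μ = α/κ = 10.7/23.6 = 0.4534.

μ = 0.4534, κ = 23.6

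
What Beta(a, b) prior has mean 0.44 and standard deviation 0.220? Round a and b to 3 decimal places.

a = 1.800, b = 2.291

First σ² = 0.048400. Setting a = μn, b = (1−μ)n with n = a+b,
μ(1−μ)/(n+1) = 0.048400 ⇒ n+1 = 0.2464/0.048400 = 5.0909 ⇒ n = 4.0909.
Hence a = 0.44×4.0909 = 1.800, b = 0.56×4.0909 = 2.291.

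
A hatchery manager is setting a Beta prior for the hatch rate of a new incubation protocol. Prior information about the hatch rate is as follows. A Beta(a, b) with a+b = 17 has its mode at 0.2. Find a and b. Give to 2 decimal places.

a = 4.00, b = 13.00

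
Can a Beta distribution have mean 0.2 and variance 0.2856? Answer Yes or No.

The Beta variance bound is σ² < μ(1−μ).
Here μ(1−μ) = 0.2×0.8 = 0.16, and 0.2856 ≥ 0.16.

No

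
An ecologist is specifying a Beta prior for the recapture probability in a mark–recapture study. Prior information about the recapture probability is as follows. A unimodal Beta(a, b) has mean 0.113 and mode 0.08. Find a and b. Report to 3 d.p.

Let s = a+b. Mean gives a = μs = 0.113s; mode gives (a−1)/(s−2) = 0.08.
Substituting: 0.113s − 1 = 0.08(s−2) = 0.08s − 0.16, so 0.033s = 0.84 and s = 25.4545.
Then a = 0.113×25.4545 = 2.876 and b = s−a = 22.578.

a = 2.876, b = 22.578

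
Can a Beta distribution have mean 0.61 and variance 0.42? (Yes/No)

For any Beta, Var(X) < E[X]·(1−E[X]).
Here μ(1−μ) = 0.61×0.39 = 0.2379, and 0.42 ≥ 0.2379.

No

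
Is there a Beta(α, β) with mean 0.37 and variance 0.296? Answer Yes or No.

A Beta with mean μ has variance μ(1−μ)/(α+β+1) < μ(1−μ).
Here μ(1−μ) = 0.37×0.63 = 0.2331, and 0.296 ≥ 0.2331.

No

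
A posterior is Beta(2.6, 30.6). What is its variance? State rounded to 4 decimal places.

0.0021

Var = αβ/[(α+β)²(α+β+1)] = (2.6×30.6)/(33.2²×34.2) = 79.56/37696.608 = 0.0021.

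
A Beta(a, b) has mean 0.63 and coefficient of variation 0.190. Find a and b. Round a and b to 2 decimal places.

σ = CV·μ = 0.190×0.63 = 0.11970, so σ² = 0.014328.
s+1 = μ(1−μ)/σ² = 0.2331/0.014328 = 16.2687, so s = a+b = 15.2687.
a = μs = 9.62, b = (1−μ)s = 5.65.

a = 9.62, b = 5.65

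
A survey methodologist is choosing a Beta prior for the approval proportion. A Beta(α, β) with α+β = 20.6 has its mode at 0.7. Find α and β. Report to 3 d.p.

α = 14.020, β = 6.580

Mode = (α−1)/(κ−2) with κ = α+β, so α−1 = 0.7·18.6 = 13.020.
α = 14.020; β = κ − α = 6.580.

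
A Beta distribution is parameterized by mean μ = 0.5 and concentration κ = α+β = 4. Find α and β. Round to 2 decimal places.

Split κ in proportion μ : (1−μ): α = 0.5·4 = 2.00, β = 4 − 2.00 = 2.00.

α = 2.00, β = 2.00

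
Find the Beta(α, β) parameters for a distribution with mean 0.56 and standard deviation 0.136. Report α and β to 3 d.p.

σ² = 0.136² = 0.018496.
With s = α+β, Var = μ(1−μ)/(s+1), so s+1 = (0.56×0.44)/0.018496 = 13.3218 and s = 12.3218.
α = μs = 6.900, β = (1−μ)s = 5.422.

α = 6.900, β = 5.422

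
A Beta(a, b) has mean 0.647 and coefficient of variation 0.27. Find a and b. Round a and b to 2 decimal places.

Var = (CV·μ)² = (0.27×0.647)² = 0.030517.
a+b = μ(1−μ)/Var − 1 = 0.228391/0.030517 − 1 = 6.4842.
Thus a = 0.647·6.4842 = 4.20 and b = 0.353·6.4842 = 2.29.

a = 4.20, b = 2.29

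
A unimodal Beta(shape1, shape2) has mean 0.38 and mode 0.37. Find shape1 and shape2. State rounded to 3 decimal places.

shape1 = 9.880, shape2 = 16.120

Let s = shape1+shape2. Mean gives shape1 = μs = 0.38s; mode gives (shape1−1)/(s−2) = 0.37.
Substituting: 0.38s − 1 = 0.37(s−2) = 0.37s − 0.74, so 0.01s = 0.26 and s = 26.0000.
Then shape1 = 0.38×26.0000 = 9.880 and shape2 = s−shape1 = 16.120.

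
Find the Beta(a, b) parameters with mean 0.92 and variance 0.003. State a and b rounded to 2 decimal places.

a = 21.65, b = 1.88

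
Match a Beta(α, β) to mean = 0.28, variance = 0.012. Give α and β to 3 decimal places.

Write ν = α+β; then α = μν and Var = μ(1−μ)/(ν+1).
ν = μ(1−μ)/Var − 1 = 0.2016/0.012 − 1 = 15.8000.
α = 0.28·15.8000 = 4.424, β = 0.72·15.8000 = 11.376.

α = 4.424, β = 11.376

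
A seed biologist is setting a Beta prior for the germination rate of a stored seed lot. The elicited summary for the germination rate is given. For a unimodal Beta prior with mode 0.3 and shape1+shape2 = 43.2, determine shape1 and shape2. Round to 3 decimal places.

For shape1,shape2>1 the mode is (shape1−1)/(shape1+shape2−2), so shape1 = mode·(κ−2)+1 = 0.3×41.2+1 = 13.360.
And shape2 = (1−mode)·(κ−2)+1 = 0.7×41.2+1 = 29.840.

shape1 = 13.360, shape2 = 29.840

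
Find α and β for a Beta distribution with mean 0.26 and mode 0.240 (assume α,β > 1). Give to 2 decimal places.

Let s = α+β. Mean gives α = μs = 0.26s; mode gives (α−1)/(s−2) = 0.240.
Substituting: 0.26s − 1 = 0.240(s−2) = 0.240s − 0.480, so 0.020s = 0.520 and s = 26.0000.
Then α = 0.26×26.0000 = 6.76 and β = s−α = 19.24.

α = 6.76, β = 19.24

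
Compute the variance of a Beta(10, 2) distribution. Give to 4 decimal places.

0.0107

μ = 10/12 = 0.833333; Var = μ(1−μ)/(α+β+1) = 0.1388889/13 = 0.0107.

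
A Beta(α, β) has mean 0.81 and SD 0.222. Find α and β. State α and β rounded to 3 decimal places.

α = 1.719, β = 0.403

Variance = 0.222² = 0.049284. The moment-matching identity α+β = μ(1−μ)/Var − 1 gives
α+β = 0.1539/0.049284 − 1 = 2.1227, so α = μ·2.1227 = 1.719 and β = (1−μ)·2.1227 = 0.403.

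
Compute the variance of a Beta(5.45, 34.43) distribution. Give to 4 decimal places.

0.0029

μ = 5.45/39.88 = 0.136660; Var = μ(1−μ)/(α+β+1) = 0.1179840/40.88 = 0.0029.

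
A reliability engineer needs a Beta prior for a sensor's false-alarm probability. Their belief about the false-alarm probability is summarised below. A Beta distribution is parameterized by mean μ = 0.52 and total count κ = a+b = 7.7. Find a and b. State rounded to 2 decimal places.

Split κ in proportion μ : (1−μ): a = 0.52·7.7 = 4.00, b = 7.7 − 4.00 = 3.70.

a = 4.00, b = 3.70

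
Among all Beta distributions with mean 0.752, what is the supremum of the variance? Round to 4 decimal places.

0.1865

Var = μ(1−μ)/(α+β+1), which approaches μ(1−μ) as α+β → 0.
So the supremum is μ(1−μ) = 0.752×0.248 = 0.1865.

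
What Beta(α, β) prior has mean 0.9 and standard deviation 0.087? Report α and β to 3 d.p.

Variance = 0.087² = 0.007569. The moment-matching identity α+β = μ(1−μ)/Var − 1 gives
α+β = 0.09/0.007569 − 1 = 10.8906, so α = μ·10.8906 = 9.802 and β = (1−μ)·10.8906 = 1.089.

α = 9.802, β = 1.089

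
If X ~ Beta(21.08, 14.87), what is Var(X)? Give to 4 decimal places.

μ = 21.08/35.95 = 0.586370; Var = μ(1−μ)/(α+β+1) = 0.2425402/36.95 = 0.0066.

0.0066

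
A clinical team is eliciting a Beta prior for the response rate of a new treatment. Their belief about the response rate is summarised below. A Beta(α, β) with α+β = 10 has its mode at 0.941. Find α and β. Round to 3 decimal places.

Since the density peak of Beta(α,β) is at (α−1)/(α+β−2),
α = 1 + 0.941(10−2) = 8.528 and β = 10 − 8.528 = 1.472.

α = 8.528, β = 1.472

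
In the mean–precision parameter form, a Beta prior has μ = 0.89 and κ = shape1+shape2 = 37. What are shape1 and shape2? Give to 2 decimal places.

Split κ in proportion μ : (1−μ): shape1 = 0.89·37 = 32.93, shape2 = 37 − 32.93 = 4.07.

shape1 = 32.93, shape2 = 4.07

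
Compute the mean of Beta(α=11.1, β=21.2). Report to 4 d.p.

0.3437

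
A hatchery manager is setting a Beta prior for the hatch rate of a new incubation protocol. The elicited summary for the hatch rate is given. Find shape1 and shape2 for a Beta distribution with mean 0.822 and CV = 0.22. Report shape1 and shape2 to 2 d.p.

shape1 = 2.86, shape2 = 0.62

σ = CV·μ = 0.22×0.822 = 0.18084, so σ² = 0.032703.
s+1 = μ(1−μ)/σ² = 0.146316/0.032703 = 4.4741, so s = shape1+shape2 = 3.4741.
shape1 = μs = 2.86, shape2 = (1−μ)s = 0.62.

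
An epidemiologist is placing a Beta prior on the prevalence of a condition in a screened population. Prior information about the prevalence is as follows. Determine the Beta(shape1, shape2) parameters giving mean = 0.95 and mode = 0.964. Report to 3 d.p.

With s = shape1+shape2: μ = shape1/s and mode = (shape1−1)/(s−2). Eliminating shape1 = μs,
μs − 1 = m(s−2) ⇒ s(μ−m) = 1−2m ⇒ s = -0.928/-0.014 = 66.2857.
So shape1 = μs = 62.971, shape2 = (1−μ)s = 3.314.

shape1 = 62.971, shape2 = 3.314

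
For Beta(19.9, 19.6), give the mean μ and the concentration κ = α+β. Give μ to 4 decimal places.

μ = 0.5038, κ = 39.5

κ = α+β = 19.9+19.6 = 39.5; μ = α/κ = 19.9/39.5 = 0.5038.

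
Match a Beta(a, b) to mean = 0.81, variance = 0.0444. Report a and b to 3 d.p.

By moment matching, a+b = μ(1−μ)/σ² − 1 = (0.81·0.19)/0.0444 − 1 = 3.4662 − 1 = 2.4662.
Since a/(a+b) = μ, a = 0.81·2.4662 = 1.998 and b = 0.19·2.4662 = 0.469.

a = 1.998, b = 0.469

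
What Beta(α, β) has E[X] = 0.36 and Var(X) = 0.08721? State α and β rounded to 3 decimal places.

α = 0.591, β = 1.051

Let s = α+β. The Beta variance is μ(1−μ)/(s+1).
So s+1 = μ(1−μ)/σ² = (0.36×0.64)/0.08721 = 0.2304/0.08721 = 2.6419, giving s = 1.6419.
Then α = μs = 0.36×1.6419 = 0.591 and β = (1−μ)s = 0.64×1.6419 = 1.051.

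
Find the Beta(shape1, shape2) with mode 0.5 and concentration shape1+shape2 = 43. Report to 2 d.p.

shape1 = 21.50, shape2 = 21.50

Since the density peak of Beta(shape1,shape2) is at (shape1−1)/(shape1+shape2−2),
shape1 = 1 + 0.5(43−2) = 21.50 and shape2 = 43 − 21.50 = 21.50.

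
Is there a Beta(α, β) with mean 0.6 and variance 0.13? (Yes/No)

A Beta with mean μ has variance μ(1−μ)/(α+β+1) < μ(1−μ).
Here μ(1−μ) = 0.6×0.4 = 0.24, and 0.13 < 0.24.

Yes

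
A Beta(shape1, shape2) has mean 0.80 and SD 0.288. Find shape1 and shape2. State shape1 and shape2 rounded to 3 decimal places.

shape1 = 0.743, shape2 = 0.186

First σ² = 0.082944. Setting shape1 = μn, shape2 = (1−μ)n with n = shape1+shape2,
μ(1−μ)/(n+1) = 0.082944 ⇒ n+1 = 0.1600/0.082944 = 1.9290 ⇒ n = 0.9290.
Hence shape1 = 0.80×0.9290 = 0.743, shape2 = 0.20×0.9290 = 0.186.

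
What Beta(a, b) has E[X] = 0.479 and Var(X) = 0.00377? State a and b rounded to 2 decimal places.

a = 31.23, b = 33.97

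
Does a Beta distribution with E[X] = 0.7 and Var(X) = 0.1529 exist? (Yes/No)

For any Beta, Var(X) < E[X]·(1−E[X]).
Here μ(1−μ) = 0.7×0.3 = 0.21, and 0.1529 < 0.21.

Yes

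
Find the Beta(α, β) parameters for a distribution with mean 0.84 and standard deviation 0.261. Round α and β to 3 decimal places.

First σ² = 0.068121. Setting α = μn, β = (1−μ)n with n = α+β,
μ(1−μ)/(n+1) = 0.068121 ⇒ n+1 = 0.1344/0.068121 = 1.9730 ⇒ n = 0.9730.
Hence α = 0.84×0.9730 = 0.817, β = 0.16×0.9730 = 0.156.

α = 0.817, β = 0.156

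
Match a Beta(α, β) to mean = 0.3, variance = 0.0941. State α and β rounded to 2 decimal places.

α = 0.37, β = 0.86

Write ν = α+β; then α = μν and Var = μ(1−μ)/(ν+1).
ν = μ(1−μ)/Var − 1 = 0.21/0.0941 − 1 = 1.2317.
α = 0.3·1.2317 = 0.37, β = 0.7·1.2317 = 0.86.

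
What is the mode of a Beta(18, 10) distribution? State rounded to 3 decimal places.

With α,β > 1, mode = (α−1)/(α+β−2) = 17/26 = 0.654.

0.654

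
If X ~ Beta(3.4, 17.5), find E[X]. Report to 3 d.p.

E[X] = α/(α+β) = 3.4/20.9 = 0.163.

0.163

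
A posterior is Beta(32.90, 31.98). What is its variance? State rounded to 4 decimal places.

μ = 32.90/64.88 = 0.507090; Var = μ(1−μ)/(α+β+1) = 0.2499497/65.88 = 0.0038.

0.0038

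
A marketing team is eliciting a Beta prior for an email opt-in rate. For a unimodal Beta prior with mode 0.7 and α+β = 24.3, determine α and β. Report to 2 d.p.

α = 16.61, β = 7.69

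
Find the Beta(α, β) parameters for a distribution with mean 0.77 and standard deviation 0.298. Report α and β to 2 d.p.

First σ² = 0.088804. Setting α = μn, β = (1−μ)n with n = α+β,
μ(1−μ)/(n+1) = 0.088804 ⇒ n+1 = 0.1771/0.088804 = 1.9943 ⇒ n = 0.9943.
Hence α = 0.77×0.9943 = 0.77, β = 0.23×0.9943 = 0.23.

α = 0.77, β = 0.23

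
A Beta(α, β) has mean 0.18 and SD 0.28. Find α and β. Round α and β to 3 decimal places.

α = 0.159, β = 0.724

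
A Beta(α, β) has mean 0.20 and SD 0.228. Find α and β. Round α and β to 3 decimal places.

α = 0.416, β = 1.662

Variance = 0.228² = 0.051984. The moment-matching identity α+β = μ(1−μ)/Var − 1 gives
α+β = 0.1600/0.051984 − 1 = 2.0779, so α = μ·2.0779 = 0.416 and β = (1−μ)·2.0779 = 1.662.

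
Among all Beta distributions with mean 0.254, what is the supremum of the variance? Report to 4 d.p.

0.1895

Var = μ(1−μ)/(α+β+1), which approaches μ(1−μ) as α+β → 0.
So the supremum is μ(1−μ) = 0.254×0.746 = 0.1895.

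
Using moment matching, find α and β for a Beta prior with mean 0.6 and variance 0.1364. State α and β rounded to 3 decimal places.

α = 0.456, β = 0.304

Let s = α+β. The Beta variance is μ(1−μ)/(s+1).
So s+1 = μ(1−μ)/σ² = (0.6×0.4)/0.1364 = 0.24/0.1364 = 1.7595, giving s = 0.7595.
Then α = μs = 0.6×0.7595 = 0.456 and β = (1−μ)s = 0.4×0.7595 = 0.304.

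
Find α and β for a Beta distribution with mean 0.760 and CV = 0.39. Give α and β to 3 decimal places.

α = 0.818, β = 0.258

σ = CV·μ = 0.39×0.760 = 0.29640, so σ² = 0.087853.
s+1 = μ(1−μ)/σ² = 0.182400/0.087853 = 2.0762, so s = α+β = 1.0762.
α = μs = 0.818, β = (1−μ)s = 0.258.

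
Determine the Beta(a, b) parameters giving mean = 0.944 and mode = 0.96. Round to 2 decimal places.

With s = a+b: μ = a/s and mode = (a−1)/(s−2). Eliminating a = μs,
μs − 1 = m(s−2) ⇒ s(μ−m) = 1−2m ⇒ s = -0.92/-0.016 = 57.5000.
So a = μs = 54.28, b = (1−μ)s = 3.22.

a = 54.28, b = 3.22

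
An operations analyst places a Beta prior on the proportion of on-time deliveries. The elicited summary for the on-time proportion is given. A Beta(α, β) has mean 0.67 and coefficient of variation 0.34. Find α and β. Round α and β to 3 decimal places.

α = 2.185, β = 1.076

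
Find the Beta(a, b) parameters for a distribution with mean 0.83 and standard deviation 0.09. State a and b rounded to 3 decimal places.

Variance = 0.09² = 0.0081. The moment-matching identity a+b = μ(1−μ)/Var − 1 gives
a+b = 0.1411/0.0081 − 1 = 16.4198, so a = μ·16.4198 = 13.628 and b = (1−μ)·16.4198 = 2.791.

a = 13.628, b = 2.791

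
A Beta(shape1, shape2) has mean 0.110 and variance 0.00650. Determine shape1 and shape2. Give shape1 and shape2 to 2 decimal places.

Let s = shape1+shape2. The Beta variance is μ(1−μ)/(s+1).
So s+1 = μ(1−μ)/σ² = (0.110×0.890)/0.00650 = 0.097900/0.00650 = 15.0615, giving s = 14.0615.
Then shape1 = μs = 0.110×14.0615 = 1.55 and shape2 = (1−μ)s = 0.890×14.0615 = 12.51.

shape1 = 1.55, shape2 = 12.51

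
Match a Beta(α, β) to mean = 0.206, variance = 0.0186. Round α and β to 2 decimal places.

α = 1.61, β = 6.19

Write ν = α+β; then α = μν and Var = μ(1−μ)/(ν+1).
ν = μ(1−μ)/Var − 1 = 0.163564/0.0186 − 1 = 7.7938.
α = 0.206·7.7938 = 1.61, β = 0.794·7.7938 = 6.19.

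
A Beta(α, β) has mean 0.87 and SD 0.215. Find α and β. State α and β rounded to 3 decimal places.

α = 1.259, β = 0.188

First σ² = 0.046225. Setting α = μn, β = (1−μ)n with n = α+β,
μ(1−μ)/(n+1) = 0.046225 ⇒ n+1 = 0.1131/0.046225 = 2.4467 ⇒ n = 1.4467.
Hence α = 0.87×1.4467 = 1.259, β = 0.13×1.4467 = 0.188.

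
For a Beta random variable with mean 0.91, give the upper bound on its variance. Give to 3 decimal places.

0.082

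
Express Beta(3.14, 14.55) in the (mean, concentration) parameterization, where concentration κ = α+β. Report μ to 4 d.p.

κ = α+β = 3.14+14.55 = 17.69; μ = α/κ = 3.14/17.69 = 0.1775.

μ = 0.1775, κ = 17.69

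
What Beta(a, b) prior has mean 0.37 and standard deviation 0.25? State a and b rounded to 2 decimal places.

a = 1.01, b = 1.72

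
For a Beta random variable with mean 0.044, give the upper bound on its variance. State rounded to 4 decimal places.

0.0421

Var = μ(1−μ)/(α+β+1), which approaches μ(1−μ) as α+β → 0.
So the supremum is μ(1−μ) = 0.044×0.956 = 0.0421.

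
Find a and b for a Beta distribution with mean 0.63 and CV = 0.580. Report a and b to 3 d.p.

a = 0.470, b = 0.276

σ = CV·μ = 0.580×0.63 = 0.36540, so σ² = 0.133517.
s+1 = μ(1−μ)/σ² = 0.2331/0.133517 = 1.7458, so s = a+b = 0.7458.
a = μs = 0.470, b = (1−μ)s = 0.276.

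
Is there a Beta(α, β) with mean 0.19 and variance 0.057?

Yes

For any Beta, Var(X) < E[X]·(1−E[X]).
Here μ(1−μ) = 0.19×0.81 = 0.1539, and 0.057 < 0.1539.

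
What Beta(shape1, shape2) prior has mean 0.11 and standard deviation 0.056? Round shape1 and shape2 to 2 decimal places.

Variance = 0.056² = 0.003136. The moment-matching identity shape1+shape2 = μ(1−μ)/Var − 1 gives
shape1+shape2 = 0.0979/0.003136 − 1 = 30.2181, so shape1 = μ·30.2181 = 3.32 and shape2 = (1−μ)·30.2181 = 26.89.

shape1 = 3.32, shape2 = 26.89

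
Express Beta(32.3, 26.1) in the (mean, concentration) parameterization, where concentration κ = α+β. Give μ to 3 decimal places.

κ = α+β = 32.3+26.1 = 58.4; μ = α/κ = 32.3/58.4 = 0.553.

μ = 0.553, κ = 58.4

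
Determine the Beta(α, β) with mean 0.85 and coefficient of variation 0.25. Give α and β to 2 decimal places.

α = 1.55, β = 0.27

σ = CV·μ = 0.25×0.85 = 0.21250, so σ² = 0.045156.
s+1 = μ(1−μ)/σ² = 0.1275/0.045156 = 2.8235, so s = α+β = 1.8235.
α = μs = 1.55, β = (1−μ)s = 0.27.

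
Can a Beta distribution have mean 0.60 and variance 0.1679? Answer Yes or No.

Yes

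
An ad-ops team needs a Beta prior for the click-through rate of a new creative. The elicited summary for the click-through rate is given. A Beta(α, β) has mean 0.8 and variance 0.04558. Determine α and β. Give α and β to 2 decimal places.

α = 2.01, β = 0.50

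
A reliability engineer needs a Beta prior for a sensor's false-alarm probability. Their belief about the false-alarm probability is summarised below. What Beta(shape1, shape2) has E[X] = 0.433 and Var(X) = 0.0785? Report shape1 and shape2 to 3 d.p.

Write ν = shape1+shape2; then shape1 = μν and Var = μ(1−μ)/(ν+1).
ν = μ(1−μ)/Var − 1 = 0.245511/0.0785 − 1 = 2.1275.
shape1 = 0.433·2.1275 = 0.921, shape2 = 0.567·2.1275 = 1.206.

shape1 = 0.921, shape2 = 1.206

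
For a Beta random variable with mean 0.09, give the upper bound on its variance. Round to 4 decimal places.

0.0819

For fixed mean μ the Beta variance is μ(1−μ)/(α+β+1), increasing as α+β decreases.
Its least upper bound (not attained) is μ(1−μ) = 0.09·0.91 = 0.0819.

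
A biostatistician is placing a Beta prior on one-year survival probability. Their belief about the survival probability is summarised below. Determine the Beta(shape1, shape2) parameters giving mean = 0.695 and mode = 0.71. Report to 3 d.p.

shape1 = 19.460, shape2 = 8.540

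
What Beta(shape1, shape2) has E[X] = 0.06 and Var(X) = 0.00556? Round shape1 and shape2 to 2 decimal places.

shape1 = 0.55, shape2 = 8.60

Let s = shape1+shape2. The Beta variance is μ(1−μ)/(s+1).
So s+1 = μ(1−μ)/σ² = (0.06×0.94)/0.00556 = 0.0564/0.00556 = 10.1439, giving s = 9.1439.
Then shape1 = μs = 0.06×9.1439 = 0.55 and shape2 = (1−μ)s = 0.94×9.1439 = 8.60.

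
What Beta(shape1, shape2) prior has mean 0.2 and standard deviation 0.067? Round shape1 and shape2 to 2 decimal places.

Variance = 0.067² = 0.004489. The moment-matching identity shape1+shape2 = μ(1−μ)/Var − 1 gives
shape1+shape2 = 0.16/0.004489 − 1 = 34.6427, so shape1 = μ·34.6427 = 6.93 and shape2 = (1−μ)·34.6427 = 27.71.

shape1 = 6.93, shape2 = 27.71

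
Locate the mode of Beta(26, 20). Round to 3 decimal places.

0.568

With α,β > 1, mode = (α−1)/(α+β−2) = 25/44 = 0.568.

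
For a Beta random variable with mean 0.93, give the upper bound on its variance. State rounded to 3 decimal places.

For fixed mean μ the Beta variance is μ(1−μ)/(α+β+1), increasing as α+β decreases.
Its least upper bound (not attained) is μ(1−μ) = 0.93·0.07 = 0.065.

0.065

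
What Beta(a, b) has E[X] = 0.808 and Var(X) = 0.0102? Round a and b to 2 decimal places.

a = 11.48, b = 2.73

Write ν = a+b; then a = μν and Var = μ(1−μ)/(ν+1).
ν = μ(1−μ)/Var − 1 = 0.155136/0.0102 − 1 = 14.2094.
a = 0.808·14.2094 = 11.48, b = 0.192·14.2094 = 2.73.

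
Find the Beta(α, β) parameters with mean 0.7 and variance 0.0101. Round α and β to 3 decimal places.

α = 13.854, β = 5.938

By moment matching, α+β = μ(1−μ)/σ² − 1 = (0.7·0.3)/0.0101 − 1 = 20.7921 − 1 = 19.7921.
Since α/(α+β) = μ, α = 0.7·19.7921 = 13.854 and β = 0.3·19.7921 = 5.938.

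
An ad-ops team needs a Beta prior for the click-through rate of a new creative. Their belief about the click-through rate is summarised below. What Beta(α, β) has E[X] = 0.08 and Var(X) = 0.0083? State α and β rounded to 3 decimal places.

Let s = α+β. The Beta variance is μ(1−μ)/(s+1).
So s+1 = μ(1−μ)/σ² = (0.08×0.92)/0.0083 = 0.0736/0.0083 = 8.8675, giving s = 7.8675.
Then α = μs = 0.08×7.8675 = 0.629 and β = (1−μ)s = 0.92×7.8675 = 7.238.

α = 0.629, β = 7.238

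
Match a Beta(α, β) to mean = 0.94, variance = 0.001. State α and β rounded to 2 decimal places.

Let s = α+β. The Beta variance is μ(1−μ)/(s+1).
So s+1 = μ(1−μ)/σ² = (0.94×0.06)/0.001 = 0.0564/0.001 = 56.4000, giving s = 55.4000.
Then α = μs = 0.94×55.4000 = 52.08 and β = (1−μ)s = 0.06×55.4000 = 3.32.

α = 52.08, β = 3.32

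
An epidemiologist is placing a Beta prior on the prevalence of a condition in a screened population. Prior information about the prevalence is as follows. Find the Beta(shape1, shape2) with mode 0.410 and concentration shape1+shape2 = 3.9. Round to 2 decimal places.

shape1 = 1.78, shape2 = 2.12

For shape1,shape2>1 the mode is (shape1−1)/(shape1+shape2−2), so shape1 = mode·(κ−2)+1 = 0.410×1.9+1 = 1.78.
And shape2 = (1−mode)·(κ−2)+1 = 0.590×1.9+1 = 2.12.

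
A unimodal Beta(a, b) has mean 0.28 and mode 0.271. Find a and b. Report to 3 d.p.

With s = a+b: μ = a/s and mode = (a−1)/(s−2). Eliminating a = μs,
μs − 1 = m(s−2) ⇒ s(μ−m) = 1−2m ⇒ s = 0.458/0.009 = 50.8889.
So a = μs = 14.249, b = (1−μ)s = 36.640.

a = 14.249, b = 36.640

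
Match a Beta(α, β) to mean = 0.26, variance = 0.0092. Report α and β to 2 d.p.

Write ν = α+β; then α = μν and Var = μ(1−μ)/(ν+1).
ν = μ(1−μ)/Var − 1 = 0.1924/0.0092 − 1 = 19.9130.
α = 0.26·19.9130 = 5.18, β = 0.74·19.9130 = 14.74.

α = 5.18, β = 14.74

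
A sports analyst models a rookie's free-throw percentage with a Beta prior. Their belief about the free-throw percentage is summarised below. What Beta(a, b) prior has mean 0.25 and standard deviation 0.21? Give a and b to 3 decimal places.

a = 0.813, b = 2.439

Variance = 0.21² = 0.0441. The moment-matching identity a+b = μ(1−μ)/Var − 1 gives
a+b = 0.1875/0.0441 − 1 = 3.2517, so a = μ·3.2517 = 0.813 and b = (1−μ)·3.2517 = 2.439.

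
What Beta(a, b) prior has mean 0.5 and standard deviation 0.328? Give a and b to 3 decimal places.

a = 0.662, b = 0.662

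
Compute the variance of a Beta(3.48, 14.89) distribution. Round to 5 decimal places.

μ = 3.48/18.37 = 0.189439; Var = μ(1−μ)/(α+β+1) = 0.1535521/19.37 = 0.00793.

0.00793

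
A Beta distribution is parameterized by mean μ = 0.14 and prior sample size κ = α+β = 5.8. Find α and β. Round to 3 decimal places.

α = 0.812, β = 4.988

α = μκ = 0.14×5.8 = 0.812 and β = (1−μ)κ = 0.86×5.8 = 4.988.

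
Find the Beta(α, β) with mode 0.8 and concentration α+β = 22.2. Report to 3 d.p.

Mode = (α−1)/(κ−2) with κ = α+β, so α−1 = 0.8·20.2 = 16.160.
α = 17.160; β = κ − α = 5.040.

α = 17.160, β = 5.040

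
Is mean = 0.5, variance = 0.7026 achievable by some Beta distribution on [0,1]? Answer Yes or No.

The Beta variance bound is σ² < μ(1−μ).
Here μ(1−μ) = 0.5×0.5 = 0.25, and 0.7026 ≥ 0.25.

No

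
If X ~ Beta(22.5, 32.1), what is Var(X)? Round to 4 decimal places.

Var = αβ/[(α+β)²(α+β+1)] = (22.5×32.1)/(54.6²×55.6) = 722.25/165752.496 = 0.0044.

0.0044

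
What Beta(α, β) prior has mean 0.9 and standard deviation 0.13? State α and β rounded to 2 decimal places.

First σ² = 0.0169. Setting α = μn, β = (1−μ)n with n = α+β,
μ(1−μ)/(n+1) = 0.0169 ⇒ n+1 = 0.09/0.0169 = 5.3254 ⇒ n = 4.3254.
Hence α = 0.9×4.3254 = 3.89, β = 0.1×4.3254 = 0.43.

α = 3.89, β = 0.43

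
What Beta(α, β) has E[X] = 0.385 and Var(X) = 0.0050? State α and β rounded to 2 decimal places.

α = 17.85, β = 28.51

Write ν = α+β; then α = μν and Var = μ(1−μ)/(ν+1).
ν = μ(1−μ)/Var − 1 = 0.236775/0.0050 − 1 = 46.3550.
α = 0.385·46.3550 = 17.85, β = 0.615·46.3550 = 28.51.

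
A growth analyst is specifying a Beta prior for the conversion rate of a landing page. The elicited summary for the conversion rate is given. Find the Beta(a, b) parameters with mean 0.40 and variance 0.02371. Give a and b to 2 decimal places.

a = 3.65, b = 5.47

By moment matching, a+b = μ(1−μ)/σ² − 1 = (0.40·0.60)/0.02371 − 1 = 10.1223 − 1 = 9.1223.
Since a/(a+b) = μ, a = 0.40·9.1223 = 3.65 and b = 0.60·9.1223 = 5.47.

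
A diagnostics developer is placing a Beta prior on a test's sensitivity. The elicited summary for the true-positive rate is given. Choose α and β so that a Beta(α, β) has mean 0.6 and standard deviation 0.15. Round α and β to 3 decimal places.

Variance = 0.15² = 0.0225. The moment-matching identity α+β = μ(1−μ)/Var − 1 gives
α+β = 0.24/0.0225 − 1 = 9.6667, so α = μ·9.6667 = 5.800 and β = (1−μ)·9.6667 = 3.867.

α = 5.800, β = 3.867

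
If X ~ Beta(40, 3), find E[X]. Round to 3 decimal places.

The Beta mean is α/(α+β) = 40/(40+3) = 0.930.

0.930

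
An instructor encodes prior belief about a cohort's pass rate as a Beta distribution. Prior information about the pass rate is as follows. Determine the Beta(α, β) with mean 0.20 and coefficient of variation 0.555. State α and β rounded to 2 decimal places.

Var = (CV·μ)² = (0.555×0.20)² = 0.012321.
α+β = μ(1−μ)/Var − 1 = 0.1600/0.012321 − 1 = 11.9860.
Thus α = 0.20·11.9860 = 2.40 and β = 0.80·11.9860 = 9.59.

α = 2.40, β = 9.59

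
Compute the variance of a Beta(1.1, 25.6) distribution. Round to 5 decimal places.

α+β = 26.7 and αβ = 28.16, so Var = αβ/[(α+β)²(α+β+1)] = 28.16/19747.053 = 0.00143.

0.00143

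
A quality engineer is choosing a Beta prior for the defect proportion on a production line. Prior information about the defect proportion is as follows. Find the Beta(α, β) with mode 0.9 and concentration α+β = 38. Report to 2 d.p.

α = 33.40, β = 4.60

Since the density peak of Beta(α,β) is at (α−1)/(α+β−2),
α = 1 + 0.9(38−2) = 33.40 and β = 38 − 33.40 = 4.60.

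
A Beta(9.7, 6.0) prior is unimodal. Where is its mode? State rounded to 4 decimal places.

With α,β > 1, mode = (α−1)/(α+β−2) = 8.7/13.7 = 0.6350.

0.6350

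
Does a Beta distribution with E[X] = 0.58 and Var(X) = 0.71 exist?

No

A Beta with mean μ has variance μ(1−μ)/(α+β+1) < μ(1−μ).
Here μ(1−μ) = 0.58×0.42 = 0.2436, and 0.71 ≥ 0.2436.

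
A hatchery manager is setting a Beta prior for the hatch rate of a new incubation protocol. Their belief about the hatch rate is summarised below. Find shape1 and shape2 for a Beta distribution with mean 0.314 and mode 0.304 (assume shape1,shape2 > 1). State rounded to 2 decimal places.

shape1 = 12.31, shape2 = 26.89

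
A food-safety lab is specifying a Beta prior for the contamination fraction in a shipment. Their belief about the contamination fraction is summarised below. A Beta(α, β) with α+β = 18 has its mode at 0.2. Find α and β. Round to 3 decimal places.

α = 4.200, β = 13.800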